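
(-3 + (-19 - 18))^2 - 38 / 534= 427181 / 267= 1599.93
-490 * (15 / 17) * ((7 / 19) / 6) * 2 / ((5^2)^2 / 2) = -1372 / 8075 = -0.17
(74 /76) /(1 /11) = 407 /38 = 10.71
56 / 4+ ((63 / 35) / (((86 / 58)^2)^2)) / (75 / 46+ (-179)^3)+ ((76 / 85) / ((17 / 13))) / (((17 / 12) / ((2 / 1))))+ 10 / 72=15.10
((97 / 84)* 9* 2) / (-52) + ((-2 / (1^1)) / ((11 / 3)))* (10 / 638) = -1042959 / 2554552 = -0.41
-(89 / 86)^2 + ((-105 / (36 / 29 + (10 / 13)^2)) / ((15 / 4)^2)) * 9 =-1566883847 / 41528540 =-37.73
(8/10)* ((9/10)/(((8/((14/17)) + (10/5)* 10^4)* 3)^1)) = 21/1750850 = 0.00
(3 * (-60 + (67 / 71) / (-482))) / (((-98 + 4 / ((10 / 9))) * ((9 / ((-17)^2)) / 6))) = 2967144215 / 8076392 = 367.38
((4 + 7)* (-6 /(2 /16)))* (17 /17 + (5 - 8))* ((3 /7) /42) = 528 /49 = 10.78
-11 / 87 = -0.13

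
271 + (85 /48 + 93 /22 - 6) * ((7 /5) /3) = 2146313 /7920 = 271.00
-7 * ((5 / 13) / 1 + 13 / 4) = -1323 / 52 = -25.44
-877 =-877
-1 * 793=-793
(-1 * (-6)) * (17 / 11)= 102 / 11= 9.27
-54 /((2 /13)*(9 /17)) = -663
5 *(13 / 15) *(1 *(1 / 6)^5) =13 / 23328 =0.00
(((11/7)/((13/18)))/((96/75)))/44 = 225/5824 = 0.04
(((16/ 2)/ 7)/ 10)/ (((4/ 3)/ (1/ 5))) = 3/ 175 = 0.02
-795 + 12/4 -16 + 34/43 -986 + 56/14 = -76936/43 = -1789.21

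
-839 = -839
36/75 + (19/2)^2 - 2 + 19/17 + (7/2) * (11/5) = 165831/1700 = 97.55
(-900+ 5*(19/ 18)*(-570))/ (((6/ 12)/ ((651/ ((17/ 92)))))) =-468155800/ 17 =-27538576.47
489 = 489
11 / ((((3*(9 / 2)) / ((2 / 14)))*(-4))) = -11 / 378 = -0.03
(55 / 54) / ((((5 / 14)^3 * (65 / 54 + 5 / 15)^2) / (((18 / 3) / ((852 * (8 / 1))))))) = 101871 / 12227975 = 0.01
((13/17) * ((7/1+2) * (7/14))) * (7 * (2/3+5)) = 273/2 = 136.50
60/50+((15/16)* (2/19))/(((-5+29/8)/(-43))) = 4479/1045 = 4.29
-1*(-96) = 96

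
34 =34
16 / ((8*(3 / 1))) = 2 / 3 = 0.67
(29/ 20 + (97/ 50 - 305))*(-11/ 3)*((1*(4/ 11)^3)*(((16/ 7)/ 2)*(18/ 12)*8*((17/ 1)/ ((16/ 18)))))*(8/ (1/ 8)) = 18901536768/ 21175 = 892634.56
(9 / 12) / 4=3 / 16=0.19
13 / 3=4.33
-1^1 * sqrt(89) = -sqrt(89) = -9.43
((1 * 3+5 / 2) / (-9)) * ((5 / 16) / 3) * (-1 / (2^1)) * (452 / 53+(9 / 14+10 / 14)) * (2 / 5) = 8965 / 71232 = 0.13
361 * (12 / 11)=4332 / 11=393.82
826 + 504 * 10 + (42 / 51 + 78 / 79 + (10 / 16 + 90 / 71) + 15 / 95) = 85075751487 / 14493656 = 5869.86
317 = 317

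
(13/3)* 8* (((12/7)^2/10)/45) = 832/3675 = 0.23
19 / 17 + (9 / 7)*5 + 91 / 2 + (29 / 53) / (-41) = 27427223 / 517174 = 53.03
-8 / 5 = -1.60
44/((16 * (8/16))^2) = 0.69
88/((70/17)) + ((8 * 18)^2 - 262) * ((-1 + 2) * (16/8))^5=655189.37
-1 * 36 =-36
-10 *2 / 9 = -20 / 9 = -2.22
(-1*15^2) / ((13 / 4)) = -900 / 13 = -69.23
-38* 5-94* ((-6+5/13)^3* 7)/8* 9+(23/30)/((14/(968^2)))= 168120769529/922740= 182197.34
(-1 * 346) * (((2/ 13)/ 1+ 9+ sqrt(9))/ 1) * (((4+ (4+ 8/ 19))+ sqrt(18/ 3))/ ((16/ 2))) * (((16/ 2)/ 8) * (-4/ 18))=13667 * sqrt(6)/ 117+ 2186720/ 2223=1269.81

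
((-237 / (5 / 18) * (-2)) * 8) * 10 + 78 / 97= 13241742 / 97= 136512.80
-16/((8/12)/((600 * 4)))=-57600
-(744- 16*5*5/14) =-5008/7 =-715.43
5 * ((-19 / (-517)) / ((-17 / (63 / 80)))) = -1197 / 140624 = -0.01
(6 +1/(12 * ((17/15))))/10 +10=7213/680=10.61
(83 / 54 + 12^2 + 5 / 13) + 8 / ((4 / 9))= 115073 / 702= 163.92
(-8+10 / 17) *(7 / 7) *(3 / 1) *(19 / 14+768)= -17106.88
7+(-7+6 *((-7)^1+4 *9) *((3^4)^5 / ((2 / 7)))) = 2123451700209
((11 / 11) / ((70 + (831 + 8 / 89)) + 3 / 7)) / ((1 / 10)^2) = 0.11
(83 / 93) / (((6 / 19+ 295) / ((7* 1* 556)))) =6137684 / 521823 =11.76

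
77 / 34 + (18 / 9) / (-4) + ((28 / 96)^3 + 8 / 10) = 3042787 / 1175040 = 2.59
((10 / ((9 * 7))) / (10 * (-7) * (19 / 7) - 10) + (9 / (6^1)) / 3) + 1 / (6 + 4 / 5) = 13843 / 21420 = 0.65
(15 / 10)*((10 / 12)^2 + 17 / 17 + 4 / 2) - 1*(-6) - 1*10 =37 / 24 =1.54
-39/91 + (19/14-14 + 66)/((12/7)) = 1719/56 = 30.70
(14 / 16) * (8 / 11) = 0.64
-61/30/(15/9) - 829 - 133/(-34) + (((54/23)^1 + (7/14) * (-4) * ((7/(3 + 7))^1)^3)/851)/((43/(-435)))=-236459753561/286157260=-826.33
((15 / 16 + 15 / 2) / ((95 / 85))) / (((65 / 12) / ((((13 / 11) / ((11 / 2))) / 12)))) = 459 / 18392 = 0.02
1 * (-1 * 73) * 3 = -219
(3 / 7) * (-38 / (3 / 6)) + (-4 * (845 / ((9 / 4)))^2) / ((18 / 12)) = -639821804 / 1701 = -376144.51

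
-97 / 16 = -6.06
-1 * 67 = -67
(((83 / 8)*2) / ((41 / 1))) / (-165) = -83 / 27060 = -0.00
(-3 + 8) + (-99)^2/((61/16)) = 157121/61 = 2575.75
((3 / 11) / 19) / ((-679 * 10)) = -3 / 1419110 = -0.00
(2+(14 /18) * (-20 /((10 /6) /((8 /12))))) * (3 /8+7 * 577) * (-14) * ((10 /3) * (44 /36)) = 236384225 /243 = 972774.59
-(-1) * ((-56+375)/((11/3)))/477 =0.18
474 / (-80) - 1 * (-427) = 16843 / 40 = 421.08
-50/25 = -2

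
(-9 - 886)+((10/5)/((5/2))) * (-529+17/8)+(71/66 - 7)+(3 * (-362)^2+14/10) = 64648811/165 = 391810.98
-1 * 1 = -1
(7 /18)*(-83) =-581 /18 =-32.28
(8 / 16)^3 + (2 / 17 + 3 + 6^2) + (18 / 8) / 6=39.62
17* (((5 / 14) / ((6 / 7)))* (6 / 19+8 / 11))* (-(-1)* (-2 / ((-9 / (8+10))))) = 18530 / 627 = 29.55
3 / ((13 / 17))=51 / 13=3.92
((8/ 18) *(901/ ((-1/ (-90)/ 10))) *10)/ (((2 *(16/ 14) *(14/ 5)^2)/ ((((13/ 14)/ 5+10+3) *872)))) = 113308633750/ 49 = 2312421096.94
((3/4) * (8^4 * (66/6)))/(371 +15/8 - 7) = 92.36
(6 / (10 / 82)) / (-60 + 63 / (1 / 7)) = 82 / 635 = 0.13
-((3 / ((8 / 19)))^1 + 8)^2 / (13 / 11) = -161051 / 832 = -193.57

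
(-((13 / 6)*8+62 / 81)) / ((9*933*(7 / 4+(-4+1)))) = 5864 / 3400785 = 0.00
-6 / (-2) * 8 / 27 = 0.89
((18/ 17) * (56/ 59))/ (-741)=-336/ 247741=-0.00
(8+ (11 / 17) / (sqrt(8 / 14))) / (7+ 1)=11 * sqrt(7) / 272+ 1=1.11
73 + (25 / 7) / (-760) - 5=72347 / 1064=68.00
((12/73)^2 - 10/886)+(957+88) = 2467017762/2360747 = 1045.02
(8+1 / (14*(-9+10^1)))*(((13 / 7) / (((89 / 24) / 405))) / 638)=2.57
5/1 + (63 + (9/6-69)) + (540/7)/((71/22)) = 24257/994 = 24.40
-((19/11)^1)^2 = -2.98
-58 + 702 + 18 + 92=754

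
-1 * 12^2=-144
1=1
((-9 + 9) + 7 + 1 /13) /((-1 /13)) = -92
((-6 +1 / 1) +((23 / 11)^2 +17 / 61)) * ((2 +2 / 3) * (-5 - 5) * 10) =2063200 / 22143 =93.18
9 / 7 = 1.29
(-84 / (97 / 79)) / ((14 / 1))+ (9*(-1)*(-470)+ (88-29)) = 415559 / 97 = 4284.11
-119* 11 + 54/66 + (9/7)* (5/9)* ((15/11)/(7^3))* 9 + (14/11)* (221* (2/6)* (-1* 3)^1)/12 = -19182967/14406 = -1331.60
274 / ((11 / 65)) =17810 / 11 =1619.09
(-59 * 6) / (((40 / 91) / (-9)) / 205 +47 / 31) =-368495946 / 1577965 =-233.53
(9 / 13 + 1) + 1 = 35 / 13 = 2.69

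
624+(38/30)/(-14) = 131021/210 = 623.91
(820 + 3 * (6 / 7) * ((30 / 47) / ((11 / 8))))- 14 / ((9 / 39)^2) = 18184546 / 32571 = 558.30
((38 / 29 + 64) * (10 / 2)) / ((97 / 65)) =615550 / 2813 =218.82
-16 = -16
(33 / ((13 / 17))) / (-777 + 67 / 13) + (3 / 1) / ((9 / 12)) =39575 / 10034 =3.94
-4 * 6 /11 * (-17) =408 /11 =37.09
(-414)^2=171396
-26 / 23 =-1.13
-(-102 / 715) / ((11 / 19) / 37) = 71706 / 7865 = 9.12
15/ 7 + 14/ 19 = 383/ 133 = 2.88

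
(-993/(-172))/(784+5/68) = 16881/2292631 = 0.01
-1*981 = -981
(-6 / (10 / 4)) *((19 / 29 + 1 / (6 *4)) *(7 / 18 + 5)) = -9409 / 1044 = -9.01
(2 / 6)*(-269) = -269 / 3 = -89.67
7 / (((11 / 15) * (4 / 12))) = 315 / 11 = 28.64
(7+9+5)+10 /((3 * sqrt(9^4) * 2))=5108 /243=21.02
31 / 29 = 1.07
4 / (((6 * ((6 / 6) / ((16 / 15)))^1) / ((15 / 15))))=32 / 45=0.71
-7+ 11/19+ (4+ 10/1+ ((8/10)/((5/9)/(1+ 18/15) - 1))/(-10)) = 135081/17575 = 7.69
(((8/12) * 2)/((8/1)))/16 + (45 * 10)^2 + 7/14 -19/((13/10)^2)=3285185881/16224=202489.27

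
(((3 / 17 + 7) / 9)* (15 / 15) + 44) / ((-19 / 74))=-507196 / 2907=-174.47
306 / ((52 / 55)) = 323.65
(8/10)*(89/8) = 89/10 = 8.90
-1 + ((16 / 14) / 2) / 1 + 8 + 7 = 102 / 7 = 14.57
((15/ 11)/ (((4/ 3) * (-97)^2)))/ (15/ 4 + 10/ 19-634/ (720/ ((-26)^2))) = -38475/ 209186900351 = -0.00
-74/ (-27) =74/ 27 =2.74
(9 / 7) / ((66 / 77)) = 3 / 2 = 1.50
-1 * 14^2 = -196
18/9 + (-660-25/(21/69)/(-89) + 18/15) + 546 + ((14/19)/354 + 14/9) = -108.32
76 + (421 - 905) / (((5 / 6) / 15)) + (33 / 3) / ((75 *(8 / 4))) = -1295389 / 150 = -8635.93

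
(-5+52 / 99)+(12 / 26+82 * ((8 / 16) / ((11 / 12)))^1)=52399 / 1287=40.71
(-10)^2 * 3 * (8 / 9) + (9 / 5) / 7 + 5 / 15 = 9354 / 35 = 267.26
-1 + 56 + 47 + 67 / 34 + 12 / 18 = 10673 / 102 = 104.64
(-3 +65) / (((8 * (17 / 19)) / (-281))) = -165509 / 68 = -2433.96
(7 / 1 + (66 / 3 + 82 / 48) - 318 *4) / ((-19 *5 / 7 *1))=208537 / 2280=91.46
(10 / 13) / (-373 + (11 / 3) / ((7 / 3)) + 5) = -14 / 6669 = -0.00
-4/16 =-1/4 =-0.25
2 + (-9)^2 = 83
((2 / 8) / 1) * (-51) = -51 / 4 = -12.75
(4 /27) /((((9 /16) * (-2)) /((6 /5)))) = -64 /405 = -0.16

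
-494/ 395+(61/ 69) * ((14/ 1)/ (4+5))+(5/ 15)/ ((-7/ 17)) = -1176113/ 1717065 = -0.68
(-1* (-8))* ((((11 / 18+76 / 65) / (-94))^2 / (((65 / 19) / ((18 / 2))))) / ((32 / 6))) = 82438891 / 58238076000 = 0.00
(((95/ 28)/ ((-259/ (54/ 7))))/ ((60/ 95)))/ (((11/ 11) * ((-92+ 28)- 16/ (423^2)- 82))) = 581340321/ 530456387440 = 0.00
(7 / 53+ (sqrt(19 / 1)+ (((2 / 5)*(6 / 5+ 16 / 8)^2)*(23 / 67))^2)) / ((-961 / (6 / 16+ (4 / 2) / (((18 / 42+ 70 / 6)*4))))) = -423*sqrt(19) / 976376 - 106987830399 / 117084903625000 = -0.00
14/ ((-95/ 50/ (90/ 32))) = -1575/ 76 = -20.72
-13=-13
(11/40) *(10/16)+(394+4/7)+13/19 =3365879/8512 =395.43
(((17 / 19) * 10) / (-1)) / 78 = -85 / 741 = -0.11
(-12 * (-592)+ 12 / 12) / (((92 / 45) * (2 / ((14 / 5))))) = 447615 / 92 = 4865.38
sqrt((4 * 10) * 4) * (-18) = -72 * sqrt(10) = -227.68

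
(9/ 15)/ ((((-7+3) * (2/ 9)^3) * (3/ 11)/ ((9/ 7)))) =-72171/ 1120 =-64.44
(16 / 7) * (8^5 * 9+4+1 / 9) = 42467920 / 63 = 674093.97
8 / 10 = 4 / 5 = 0.80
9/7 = 1.29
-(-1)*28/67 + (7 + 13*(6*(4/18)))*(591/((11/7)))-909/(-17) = 115334882/12529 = 9205.43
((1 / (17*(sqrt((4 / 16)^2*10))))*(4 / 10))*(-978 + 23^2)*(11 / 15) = -19756*sqrt(10) / 6375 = -9.80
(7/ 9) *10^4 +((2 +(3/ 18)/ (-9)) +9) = 420593/ 54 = 7788.76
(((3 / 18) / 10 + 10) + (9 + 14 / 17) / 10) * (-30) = -11219 / 34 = -329.97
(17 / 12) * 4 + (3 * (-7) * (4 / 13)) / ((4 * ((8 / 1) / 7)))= 1327 / 312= 4.25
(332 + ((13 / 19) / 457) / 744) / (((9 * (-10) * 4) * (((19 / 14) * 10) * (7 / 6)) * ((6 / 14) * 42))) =-2144770477 / 662811595200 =-0.00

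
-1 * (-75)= 75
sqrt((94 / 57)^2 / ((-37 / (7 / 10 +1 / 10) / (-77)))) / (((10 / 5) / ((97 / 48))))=2.15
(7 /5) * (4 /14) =0.40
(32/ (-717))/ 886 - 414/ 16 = -65749745/ 2541048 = -25.88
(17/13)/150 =0.01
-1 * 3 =-3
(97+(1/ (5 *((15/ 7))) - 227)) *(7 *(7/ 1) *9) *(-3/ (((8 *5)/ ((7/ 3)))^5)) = 8023779449/ 69120000000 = 0.12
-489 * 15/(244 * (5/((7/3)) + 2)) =-51345/7076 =-7.26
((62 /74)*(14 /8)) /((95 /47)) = 10199 /14060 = 0.73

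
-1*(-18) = 18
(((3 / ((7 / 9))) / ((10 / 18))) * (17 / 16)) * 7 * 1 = 4131 / 80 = 51.64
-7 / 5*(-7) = 9.80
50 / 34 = 25 / 17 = 1.47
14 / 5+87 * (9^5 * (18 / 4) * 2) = 231176849 / 5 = 46235369.80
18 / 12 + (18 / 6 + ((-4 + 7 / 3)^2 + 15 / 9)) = 161 / 18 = 8.94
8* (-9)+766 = 694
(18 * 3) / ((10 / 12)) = 324 / 5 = 64.80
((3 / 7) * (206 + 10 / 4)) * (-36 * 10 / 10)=-3216.86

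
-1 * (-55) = 55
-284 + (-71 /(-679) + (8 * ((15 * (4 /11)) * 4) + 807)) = 5210748 /7469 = 697.65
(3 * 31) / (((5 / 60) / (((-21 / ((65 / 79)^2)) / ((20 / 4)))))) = -146264076 / 21125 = -6923.74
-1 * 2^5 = -32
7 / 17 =0.41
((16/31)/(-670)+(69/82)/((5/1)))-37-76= -112.83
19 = 19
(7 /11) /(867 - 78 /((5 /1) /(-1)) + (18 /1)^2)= 35 /66363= 0.00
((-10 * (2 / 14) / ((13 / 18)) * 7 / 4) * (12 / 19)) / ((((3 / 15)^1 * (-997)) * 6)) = 0.00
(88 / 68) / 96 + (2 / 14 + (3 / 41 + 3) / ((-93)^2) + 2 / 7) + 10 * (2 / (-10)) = -350549531 / 225058512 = -1.56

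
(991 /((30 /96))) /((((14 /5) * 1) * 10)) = 3964 /35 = 113.26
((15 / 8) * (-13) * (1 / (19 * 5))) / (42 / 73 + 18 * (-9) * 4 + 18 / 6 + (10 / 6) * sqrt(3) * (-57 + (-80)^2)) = -6591360165 * sqrt(3) / 813730290984656 -401794263 / 813730290984656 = -0.00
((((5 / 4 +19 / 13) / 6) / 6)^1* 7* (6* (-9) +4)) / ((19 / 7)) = -57575 / 5928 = -9.71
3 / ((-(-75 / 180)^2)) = -432 / 25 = -17.28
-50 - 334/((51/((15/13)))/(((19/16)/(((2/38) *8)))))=-1008635/14144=-71.31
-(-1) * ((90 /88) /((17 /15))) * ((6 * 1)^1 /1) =2025 /374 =5.41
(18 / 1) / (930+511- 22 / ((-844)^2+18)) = 356177 / 28513947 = 0.01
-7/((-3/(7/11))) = 49/33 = 1.48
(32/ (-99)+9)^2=737881/ 9801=75.29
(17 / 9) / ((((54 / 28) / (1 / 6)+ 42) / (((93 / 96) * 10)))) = 3689 / 10800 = 0.34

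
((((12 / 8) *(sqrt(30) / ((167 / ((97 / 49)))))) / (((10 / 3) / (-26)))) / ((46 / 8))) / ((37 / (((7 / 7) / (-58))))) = 11349 *sqrt(30) / 1009741285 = 0.00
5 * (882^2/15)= 259308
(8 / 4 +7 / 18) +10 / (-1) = -137 / 18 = -7.61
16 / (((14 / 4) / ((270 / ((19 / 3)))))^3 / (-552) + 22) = 37549495296000 / 51630553679363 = 0.73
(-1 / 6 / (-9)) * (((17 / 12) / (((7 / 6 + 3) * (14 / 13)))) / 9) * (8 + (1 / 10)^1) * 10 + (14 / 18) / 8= 236 / 1575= 0.15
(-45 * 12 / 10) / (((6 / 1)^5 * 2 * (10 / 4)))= -1 / 720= -0.00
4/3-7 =-17/3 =-5.67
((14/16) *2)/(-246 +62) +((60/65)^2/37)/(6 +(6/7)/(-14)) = -2514715/446414176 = -0.01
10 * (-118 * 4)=-4720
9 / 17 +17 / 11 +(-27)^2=136711 / 187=731.07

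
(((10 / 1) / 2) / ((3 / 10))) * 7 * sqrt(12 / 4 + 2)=260.87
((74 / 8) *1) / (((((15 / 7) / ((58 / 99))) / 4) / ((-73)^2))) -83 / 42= 1120690247 / 20790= 53905.25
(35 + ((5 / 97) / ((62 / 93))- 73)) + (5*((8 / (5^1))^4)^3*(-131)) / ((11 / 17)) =-29693376803739843 / 104199218750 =-284967.37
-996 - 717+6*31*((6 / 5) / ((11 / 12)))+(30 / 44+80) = -152771 / 110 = -1388.83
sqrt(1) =1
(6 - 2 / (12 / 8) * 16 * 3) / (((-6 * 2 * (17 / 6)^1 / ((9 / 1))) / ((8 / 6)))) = 348 / 17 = 20.47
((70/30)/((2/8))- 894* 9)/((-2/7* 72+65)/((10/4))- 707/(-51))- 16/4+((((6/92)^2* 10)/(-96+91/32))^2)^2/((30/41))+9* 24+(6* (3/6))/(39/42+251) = -51774432153523383313680808913693028/1231603081728276046935414683993909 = -42.04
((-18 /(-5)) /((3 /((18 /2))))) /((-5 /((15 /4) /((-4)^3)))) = 81 /640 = 0.13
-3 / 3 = -1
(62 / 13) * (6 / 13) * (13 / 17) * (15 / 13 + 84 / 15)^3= 31472881068 / 60692125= 518.57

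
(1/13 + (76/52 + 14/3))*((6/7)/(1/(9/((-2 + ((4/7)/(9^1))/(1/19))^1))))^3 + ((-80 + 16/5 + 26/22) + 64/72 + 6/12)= -232166151979/40218750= -5772.58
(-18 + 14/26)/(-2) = 227/26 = 8.73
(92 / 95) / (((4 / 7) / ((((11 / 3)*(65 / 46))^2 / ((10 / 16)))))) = 286286 / 3933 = 72.79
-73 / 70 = -1.04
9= 9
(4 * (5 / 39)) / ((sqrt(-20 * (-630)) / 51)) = 0.23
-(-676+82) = 594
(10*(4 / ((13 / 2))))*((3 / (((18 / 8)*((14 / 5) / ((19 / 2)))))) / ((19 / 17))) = 6800 / 273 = 24.91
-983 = -983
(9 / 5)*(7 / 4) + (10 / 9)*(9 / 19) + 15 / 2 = 4247 / 380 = 11.18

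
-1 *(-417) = 417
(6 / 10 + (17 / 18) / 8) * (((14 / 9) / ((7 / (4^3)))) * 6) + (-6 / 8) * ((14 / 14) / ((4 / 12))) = 31873 / 540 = 59.02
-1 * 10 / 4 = -5 / 2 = -2.50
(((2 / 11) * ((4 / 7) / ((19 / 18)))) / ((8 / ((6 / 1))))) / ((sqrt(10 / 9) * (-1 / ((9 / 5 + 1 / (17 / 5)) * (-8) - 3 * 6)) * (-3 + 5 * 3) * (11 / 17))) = 0.31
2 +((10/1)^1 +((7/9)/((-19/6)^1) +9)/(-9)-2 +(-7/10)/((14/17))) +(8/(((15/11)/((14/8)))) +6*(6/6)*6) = 111719/2052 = 54.44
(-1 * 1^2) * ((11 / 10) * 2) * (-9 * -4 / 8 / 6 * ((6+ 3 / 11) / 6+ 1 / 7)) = -549 / 280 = -1.96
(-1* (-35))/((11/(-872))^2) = 26613440/121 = 219945.79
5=5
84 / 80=1.05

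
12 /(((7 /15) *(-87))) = -60 /203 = -0.30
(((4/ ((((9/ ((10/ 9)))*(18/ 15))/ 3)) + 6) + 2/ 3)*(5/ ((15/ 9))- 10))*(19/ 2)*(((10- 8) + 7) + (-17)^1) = 340480/ 81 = 4203.46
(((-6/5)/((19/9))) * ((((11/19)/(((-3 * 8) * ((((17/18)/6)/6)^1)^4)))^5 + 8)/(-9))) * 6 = -124082300117960668174744220231387438227780532646817774752/956026735568021529138877774277405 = -129789571255282309070613.40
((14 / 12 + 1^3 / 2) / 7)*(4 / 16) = 5 / 84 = 0.06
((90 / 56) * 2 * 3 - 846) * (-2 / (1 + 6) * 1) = 11709 / 49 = 238.96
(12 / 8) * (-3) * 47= -211.50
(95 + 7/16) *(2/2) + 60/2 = 125.44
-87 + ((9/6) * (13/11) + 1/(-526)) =-246568/2893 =-85.23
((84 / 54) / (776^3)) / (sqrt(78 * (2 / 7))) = 7 * sqrt(273) / 164018290176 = 0.00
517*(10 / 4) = 2585 / 2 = 1292.50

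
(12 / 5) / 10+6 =156 / 25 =6.24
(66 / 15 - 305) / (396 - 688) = 1503 / 1460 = 1.03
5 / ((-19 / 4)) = -20 / 19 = -1.05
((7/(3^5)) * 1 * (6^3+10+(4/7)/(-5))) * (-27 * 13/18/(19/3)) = -51389/2565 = -20.03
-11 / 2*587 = -6457 / 2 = -3228.50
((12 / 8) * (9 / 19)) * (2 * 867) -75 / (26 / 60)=261567 / 247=1058.98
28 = 28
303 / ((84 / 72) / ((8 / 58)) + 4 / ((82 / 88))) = 298152 / 12547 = 23.76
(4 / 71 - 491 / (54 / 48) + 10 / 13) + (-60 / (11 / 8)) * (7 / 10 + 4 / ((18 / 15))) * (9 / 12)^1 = -4715210 / 8307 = -567.62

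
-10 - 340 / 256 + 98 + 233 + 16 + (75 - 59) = 22507 / 64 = 351.67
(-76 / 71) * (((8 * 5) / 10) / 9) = -0.48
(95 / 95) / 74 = 1 / 74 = 0.01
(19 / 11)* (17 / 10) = 323 / 110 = 2.94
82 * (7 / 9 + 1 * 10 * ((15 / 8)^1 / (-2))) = -25379 / 36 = -704.97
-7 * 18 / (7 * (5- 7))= 9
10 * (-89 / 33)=-890 / 33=-26.97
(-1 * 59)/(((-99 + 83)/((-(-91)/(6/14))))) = 37583/48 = 782.98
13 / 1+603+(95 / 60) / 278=2054995 / 3336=616.01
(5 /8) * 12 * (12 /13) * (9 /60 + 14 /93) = 129 /62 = 2.08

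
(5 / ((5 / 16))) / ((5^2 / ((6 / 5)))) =96 / 125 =0.77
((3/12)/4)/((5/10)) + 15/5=25/8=3.12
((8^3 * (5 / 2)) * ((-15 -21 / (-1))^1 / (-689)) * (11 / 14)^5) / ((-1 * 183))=12884080 / 706381403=0.02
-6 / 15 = -2 / 5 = -0.40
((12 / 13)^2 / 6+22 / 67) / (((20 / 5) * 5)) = 2663 / 113230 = 0.02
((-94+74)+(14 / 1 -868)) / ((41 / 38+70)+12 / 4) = -33212 / 2815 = -11.80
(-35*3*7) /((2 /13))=-4777.50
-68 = -68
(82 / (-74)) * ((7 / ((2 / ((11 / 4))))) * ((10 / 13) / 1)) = -8.20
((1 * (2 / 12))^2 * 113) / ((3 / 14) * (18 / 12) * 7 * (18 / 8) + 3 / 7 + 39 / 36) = 3164 / 6627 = 0.48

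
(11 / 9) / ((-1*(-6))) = 11 / 54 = 0.20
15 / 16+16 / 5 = 331 / 80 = 4.14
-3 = -3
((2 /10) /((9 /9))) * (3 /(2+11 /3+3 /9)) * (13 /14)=13 /140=0.09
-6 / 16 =-3 / 8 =-0.38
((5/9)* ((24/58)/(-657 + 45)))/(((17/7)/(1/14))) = -5/452574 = -0.00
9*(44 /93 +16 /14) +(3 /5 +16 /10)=18167 /1085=16.74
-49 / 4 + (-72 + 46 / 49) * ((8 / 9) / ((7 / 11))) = -1376927 / 12348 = -111.51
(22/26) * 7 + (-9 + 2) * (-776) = 70693/13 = 5437.92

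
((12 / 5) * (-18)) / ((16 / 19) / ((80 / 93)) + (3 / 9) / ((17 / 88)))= -209304 / 13103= -15.97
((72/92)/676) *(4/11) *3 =54/42757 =0.00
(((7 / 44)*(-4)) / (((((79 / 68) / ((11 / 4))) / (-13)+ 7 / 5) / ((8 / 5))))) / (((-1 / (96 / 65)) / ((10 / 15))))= 30464 / 41555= 0.73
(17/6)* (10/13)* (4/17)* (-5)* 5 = -500/39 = -12.82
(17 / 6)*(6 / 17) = 1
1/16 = 0.06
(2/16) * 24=3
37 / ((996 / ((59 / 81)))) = 2183 / 80676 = 0.03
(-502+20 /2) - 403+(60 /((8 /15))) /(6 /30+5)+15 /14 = -317515 /364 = -872.29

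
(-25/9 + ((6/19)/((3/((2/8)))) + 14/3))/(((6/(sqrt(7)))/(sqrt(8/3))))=655 * sqrt(42)/3078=1.38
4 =4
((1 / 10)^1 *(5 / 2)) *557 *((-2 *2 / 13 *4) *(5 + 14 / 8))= -15039 / 13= -1156.85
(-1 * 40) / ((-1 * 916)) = 0.04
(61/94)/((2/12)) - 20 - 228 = -11473/47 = -244.11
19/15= 1.27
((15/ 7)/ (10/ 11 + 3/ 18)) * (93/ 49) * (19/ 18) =97185/ 24353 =3.99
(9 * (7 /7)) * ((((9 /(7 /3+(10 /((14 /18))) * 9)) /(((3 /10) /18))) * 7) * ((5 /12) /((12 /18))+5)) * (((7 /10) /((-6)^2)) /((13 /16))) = 1250235 /32227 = 38.79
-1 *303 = -303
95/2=47.50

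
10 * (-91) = -910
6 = 6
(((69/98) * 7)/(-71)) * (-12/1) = 414/497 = 0.83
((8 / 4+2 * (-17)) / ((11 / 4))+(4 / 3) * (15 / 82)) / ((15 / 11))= -5138 / 615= -8.35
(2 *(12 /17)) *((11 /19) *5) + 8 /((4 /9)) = 7134 /323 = 22.09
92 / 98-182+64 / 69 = -609032 / 3381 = -180.13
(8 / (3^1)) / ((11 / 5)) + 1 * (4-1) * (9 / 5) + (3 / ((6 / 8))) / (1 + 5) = 1201 / 165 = 7.28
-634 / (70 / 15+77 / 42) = -1268 / 13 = -97.54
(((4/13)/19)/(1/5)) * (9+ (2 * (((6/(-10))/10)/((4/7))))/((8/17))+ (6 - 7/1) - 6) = 1243/9880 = 0.13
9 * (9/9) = 9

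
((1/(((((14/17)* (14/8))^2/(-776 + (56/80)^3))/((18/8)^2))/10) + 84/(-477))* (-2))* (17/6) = 49079786939639/458110800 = 107135.19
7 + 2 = 9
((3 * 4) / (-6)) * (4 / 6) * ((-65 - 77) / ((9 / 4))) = 2272 / 27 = 84.15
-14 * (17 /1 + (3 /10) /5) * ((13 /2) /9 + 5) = -615013 /450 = -1366.70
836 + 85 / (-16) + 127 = 15323 / 16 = 957.69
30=30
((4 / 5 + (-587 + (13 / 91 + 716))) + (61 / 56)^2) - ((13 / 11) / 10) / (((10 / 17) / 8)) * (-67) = 205955499 / 862400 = 238.82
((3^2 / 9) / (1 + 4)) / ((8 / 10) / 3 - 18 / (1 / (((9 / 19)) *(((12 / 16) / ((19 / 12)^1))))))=-1083 / 20426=-0.05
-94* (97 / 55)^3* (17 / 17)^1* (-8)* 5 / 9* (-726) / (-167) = 1372660192 / 137775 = 9963.06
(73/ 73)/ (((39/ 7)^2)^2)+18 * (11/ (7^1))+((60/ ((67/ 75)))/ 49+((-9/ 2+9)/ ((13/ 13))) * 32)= 1318932984757/ 7595026803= 173.66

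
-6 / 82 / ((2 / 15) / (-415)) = 18675 / 82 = 227.74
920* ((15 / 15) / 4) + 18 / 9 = 232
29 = 29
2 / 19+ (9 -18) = -169 / 19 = -8.89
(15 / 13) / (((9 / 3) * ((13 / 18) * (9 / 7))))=70 / 169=0.41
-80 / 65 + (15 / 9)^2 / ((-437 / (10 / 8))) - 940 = -192498377 / 204516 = -941.24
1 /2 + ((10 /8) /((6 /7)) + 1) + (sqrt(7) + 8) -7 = sqrt(7) + 95 /24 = 6.60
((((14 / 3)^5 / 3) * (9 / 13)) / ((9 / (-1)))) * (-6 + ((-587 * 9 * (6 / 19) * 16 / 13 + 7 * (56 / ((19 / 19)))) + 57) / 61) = 261741192608 / 142789959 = 1833.05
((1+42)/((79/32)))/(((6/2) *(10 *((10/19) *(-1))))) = -6536/5925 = -1.10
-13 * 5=-65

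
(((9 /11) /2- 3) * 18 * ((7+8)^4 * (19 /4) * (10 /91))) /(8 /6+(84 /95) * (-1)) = -703154671875 /256256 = -2743953.98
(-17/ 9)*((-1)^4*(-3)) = 17/ 3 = 5.67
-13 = -13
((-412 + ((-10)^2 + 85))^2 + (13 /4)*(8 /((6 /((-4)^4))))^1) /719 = 157915 /2157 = 73.21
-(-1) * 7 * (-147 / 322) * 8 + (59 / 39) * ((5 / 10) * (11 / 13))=-581305 / 23322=-24.93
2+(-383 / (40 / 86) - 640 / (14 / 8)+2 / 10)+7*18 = -1060.96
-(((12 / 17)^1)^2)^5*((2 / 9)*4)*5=-275188285440 / 2015993900449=-0.14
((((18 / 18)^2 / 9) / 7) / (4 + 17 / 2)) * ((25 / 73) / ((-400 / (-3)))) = 1 / 306600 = 0.00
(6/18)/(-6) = -1/18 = -0.06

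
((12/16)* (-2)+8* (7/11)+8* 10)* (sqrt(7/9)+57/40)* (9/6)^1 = 1839* sqrt(7)/44+314469/1760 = 289.26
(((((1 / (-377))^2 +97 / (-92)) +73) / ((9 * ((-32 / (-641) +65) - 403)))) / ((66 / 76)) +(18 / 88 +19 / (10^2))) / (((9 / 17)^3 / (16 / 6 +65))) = 44279281751025672841 / 264348652549538700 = 167.50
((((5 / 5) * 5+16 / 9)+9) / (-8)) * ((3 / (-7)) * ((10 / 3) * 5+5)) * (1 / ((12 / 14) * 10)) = 923 / 432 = 2.14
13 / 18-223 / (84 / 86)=-14338 / 63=-227.59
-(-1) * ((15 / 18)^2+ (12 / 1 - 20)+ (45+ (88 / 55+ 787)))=148733 / 180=826.29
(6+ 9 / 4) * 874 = 14421 / 2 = 7210.50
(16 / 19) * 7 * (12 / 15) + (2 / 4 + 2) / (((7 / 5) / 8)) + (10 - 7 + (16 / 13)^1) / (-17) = 2755981 / 146965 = 18.75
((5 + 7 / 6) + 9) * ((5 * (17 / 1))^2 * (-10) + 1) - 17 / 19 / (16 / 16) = -41639541 / 38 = -1095777.39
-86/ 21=-4.10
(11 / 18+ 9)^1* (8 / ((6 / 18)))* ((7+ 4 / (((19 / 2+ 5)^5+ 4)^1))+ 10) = 241294751204 / 61533831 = 3921.33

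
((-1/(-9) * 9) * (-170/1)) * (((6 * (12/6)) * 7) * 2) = -28560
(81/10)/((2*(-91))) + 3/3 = 1739/1820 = 0.96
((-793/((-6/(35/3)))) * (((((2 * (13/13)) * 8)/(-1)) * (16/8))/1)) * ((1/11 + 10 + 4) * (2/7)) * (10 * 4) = -786656000/99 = -7946020.20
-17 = -17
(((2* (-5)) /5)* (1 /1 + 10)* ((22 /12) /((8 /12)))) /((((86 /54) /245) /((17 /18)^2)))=-8567405 /1032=-8301.75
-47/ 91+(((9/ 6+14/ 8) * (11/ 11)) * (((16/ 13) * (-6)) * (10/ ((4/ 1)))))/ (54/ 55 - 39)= 67341/ 63427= 1.06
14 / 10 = 7 / 5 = 1.40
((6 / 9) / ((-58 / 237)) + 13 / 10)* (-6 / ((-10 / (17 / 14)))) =-3009 / 2900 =-1.04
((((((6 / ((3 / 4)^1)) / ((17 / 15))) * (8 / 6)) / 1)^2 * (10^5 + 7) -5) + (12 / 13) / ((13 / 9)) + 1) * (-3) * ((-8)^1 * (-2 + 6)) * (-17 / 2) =-7228738528.06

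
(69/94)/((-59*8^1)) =-69/44368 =-0.00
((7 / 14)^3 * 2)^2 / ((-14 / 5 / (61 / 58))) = -305 / 12992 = -0.02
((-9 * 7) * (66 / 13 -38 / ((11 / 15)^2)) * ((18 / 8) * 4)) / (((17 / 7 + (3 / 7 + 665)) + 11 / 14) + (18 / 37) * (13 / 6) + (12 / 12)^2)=10099961928 / 182164411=55.44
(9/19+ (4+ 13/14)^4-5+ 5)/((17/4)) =25354179/182476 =138.95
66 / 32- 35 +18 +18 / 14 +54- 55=-1641 / 112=-14.65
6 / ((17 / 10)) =60 / 17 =3.53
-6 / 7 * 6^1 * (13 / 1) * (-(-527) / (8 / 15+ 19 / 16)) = -59192640 / 2891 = -20474.80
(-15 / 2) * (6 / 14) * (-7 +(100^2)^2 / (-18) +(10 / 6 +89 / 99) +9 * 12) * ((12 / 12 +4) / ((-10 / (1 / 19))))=-469916.05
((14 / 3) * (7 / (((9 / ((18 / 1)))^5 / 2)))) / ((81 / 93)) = 194432 / 81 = 2400.40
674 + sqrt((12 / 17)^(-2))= 8105 / 12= 675.42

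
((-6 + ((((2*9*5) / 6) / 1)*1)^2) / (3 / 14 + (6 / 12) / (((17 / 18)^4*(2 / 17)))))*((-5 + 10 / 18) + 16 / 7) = -1336336 / 15705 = -85.09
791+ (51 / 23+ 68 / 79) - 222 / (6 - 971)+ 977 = 3105820659 / 1753405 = 1771.31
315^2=99225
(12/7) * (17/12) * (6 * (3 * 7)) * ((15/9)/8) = 255/4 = 63.75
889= 889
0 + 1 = 1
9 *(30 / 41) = 270 / 41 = 6.59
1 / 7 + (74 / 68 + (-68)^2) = 1100805 / 238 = 4625.23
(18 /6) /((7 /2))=6 /7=0.86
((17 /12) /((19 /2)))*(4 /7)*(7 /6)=17 /171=0.10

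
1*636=636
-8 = -8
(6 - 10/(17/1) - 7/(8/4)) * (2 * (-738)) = -47970/17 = -2821.76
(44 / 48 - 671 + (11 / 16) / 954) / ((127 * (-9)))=10228141 / 17446752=0.59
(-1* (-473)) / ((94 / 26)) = 6149 / 47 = 130.83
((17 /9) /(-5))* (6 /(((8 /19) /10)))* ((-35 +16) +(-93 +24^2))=-24978.67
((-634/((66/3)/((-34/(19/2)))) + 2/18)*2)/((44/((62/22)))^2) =0.85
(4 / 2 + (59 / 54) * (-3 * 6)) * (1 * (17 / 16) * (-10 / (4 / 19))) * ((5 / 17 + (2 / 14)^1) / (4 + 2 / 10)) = 327275 / 3528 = 92.77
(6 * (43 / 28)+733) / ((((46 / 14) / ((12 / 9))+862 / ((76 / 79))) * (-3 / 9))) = -1184574 / 477997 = -2.48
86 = 86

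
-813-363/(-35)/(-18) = -170851/210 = -813.58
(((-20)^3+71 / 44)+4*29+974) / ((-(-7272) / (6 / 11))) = -101323 / 195536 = -0.52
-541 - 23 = -564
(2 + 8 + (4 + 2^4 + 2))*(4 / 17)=128 / 17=7.53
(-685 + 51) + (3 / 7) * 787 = -2077 / 7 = -296.71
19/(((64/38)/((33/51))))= 3971/544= 7.30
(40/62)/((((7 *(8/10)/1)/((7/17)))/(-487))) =-12175/527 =-23.10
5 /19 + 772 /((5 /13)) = 190709 /95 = 2007.46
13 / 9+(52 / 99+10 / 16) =2.59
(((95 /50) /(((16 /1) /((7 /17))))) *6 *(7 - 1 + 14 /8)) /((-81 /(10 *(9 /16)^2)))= -12369 /139264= -0.09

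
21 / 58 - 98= -97.64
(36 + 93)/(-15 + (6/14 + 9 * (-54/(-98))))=-2107/157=-13.42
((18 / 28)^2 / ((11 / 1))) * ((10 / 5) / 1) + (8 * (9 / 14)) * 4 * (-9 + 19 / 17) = -2970207 / 18326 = -162.08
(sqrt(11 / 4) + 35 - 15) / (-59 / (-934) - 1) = -3736 / 175 - 467*sqrt(11) / 875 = -23.12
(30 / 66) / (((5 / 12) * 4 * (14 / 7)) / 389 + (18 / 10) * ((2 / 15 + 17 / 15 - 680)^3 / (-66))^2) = 4874048437500 / 433203768543486622592949509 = 0.00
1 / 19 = 0.05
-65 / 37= -1.76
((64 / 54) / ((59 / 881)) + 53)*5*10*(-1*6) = -11262100 / 531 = -21209.23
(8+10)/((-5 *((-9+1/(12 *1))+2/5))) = 216/511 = 0.42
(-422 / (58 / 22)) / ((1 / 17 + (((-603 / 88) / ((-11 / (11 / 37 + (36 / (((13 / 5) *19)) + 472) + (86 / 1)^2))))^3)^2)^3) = -2511796920698673015379365592513918280434622238279754299978912275564305082001773190348783946763520013953497244347290652766865744461824 / 41899636871344458602393781736700994462935120661035677623755051299554226134735576923729699433408192520724979353511095944423614631802312953652523024733005559567806571723752944972214491832078169563677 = -0.00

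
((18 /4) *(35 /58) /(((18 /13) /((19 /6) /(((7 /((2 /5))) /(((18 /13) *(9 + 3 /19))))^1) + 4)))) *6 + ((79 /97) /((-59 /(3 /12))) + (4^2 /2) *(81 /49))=87.29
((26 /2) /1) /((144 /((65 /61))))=845 /8784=0.10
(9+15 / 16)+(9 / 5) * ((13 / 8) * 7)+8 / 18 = 22217 / 720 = 30.86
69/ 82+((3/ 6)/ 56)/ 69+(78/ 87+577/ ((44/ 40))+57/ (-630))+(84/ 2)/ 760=5053078387037/ 9602078640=526.25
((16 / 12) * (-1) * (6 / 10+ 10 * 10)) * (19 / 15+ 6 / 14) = -358136 / 1575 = -227.39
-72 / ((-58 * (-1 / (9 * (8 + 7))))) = -4860 / 29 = -167.59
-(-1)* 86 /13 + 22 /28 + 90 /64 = 25647 /2912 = 8.81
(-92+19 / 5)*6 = -529.20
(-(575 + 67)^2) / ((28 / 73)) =-1074570.43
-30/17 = -1.76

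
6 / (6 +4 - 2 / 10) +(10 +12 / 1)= 1108 / 49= 22.61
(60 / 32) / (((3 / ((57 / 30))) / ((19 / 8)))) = 2.82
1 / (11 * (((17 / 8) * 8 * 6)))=1 / 1122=0.00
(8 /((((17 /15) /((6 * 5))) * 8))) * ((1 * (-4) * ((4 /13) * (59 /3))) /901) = -141600 /199121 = -0.71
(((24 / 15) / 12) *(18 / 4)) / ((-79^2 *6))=-1 / 62410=-0.00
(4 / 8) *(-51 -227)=-139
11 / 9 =1.22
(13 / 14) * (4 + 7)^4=190333 / 14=13595.21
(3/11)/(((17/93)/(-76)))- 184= -55612/187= -297.39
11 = 11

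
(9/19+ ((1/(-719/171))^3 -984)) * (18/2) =-62513628325578/7062204221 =-8851.86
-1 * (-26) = 26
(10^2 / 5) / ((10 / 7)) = 14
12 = 12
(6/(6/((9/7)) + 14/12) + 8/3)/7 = 388/735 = 0.53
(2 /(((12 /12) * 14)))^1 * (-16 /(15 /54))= -288 /35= -8.23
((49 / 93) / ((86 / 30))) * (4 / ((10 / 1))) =98 / 1333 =0.07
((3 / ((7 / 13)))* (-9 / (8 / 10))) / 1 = -1755 / 28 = -62.68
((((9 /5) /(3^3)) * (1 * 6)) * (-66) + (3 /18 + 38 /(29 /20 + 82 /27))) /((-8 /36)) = 3873903 /48460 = 79.94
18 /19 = 0.95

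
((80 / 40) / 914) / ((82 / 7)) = 7 / 37474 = 0.00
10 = 10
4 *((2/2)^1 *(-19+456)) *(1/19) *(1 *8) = 736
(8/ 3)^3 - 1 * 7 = 323/ 27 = 11.96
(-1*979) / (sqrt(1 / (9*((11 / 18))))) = -2295.96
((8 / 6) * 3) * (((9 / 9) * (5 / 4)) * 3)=15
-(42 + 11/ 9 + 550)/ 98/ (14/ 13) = -69407/ 12348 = -5.62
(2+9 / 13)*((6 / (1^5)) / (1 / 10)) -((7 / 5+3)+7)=9759 / 65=150.14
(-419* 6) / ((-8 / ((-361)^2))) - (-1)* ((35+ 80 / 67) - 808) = 10975297455 / 268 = 40952602.44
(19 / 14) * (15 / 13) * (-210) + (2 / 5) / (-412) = -4403263 / 13390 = -328.85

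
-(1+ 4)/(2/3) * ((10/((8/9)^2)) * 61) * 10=-1852875/32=-57902.34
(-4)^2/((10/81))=648/5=129.60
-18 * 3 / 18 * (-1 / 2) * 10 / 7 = 15 / 7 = 2.14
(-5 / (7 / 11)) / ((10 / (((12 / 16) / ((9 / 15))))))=-55 / 56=-0.98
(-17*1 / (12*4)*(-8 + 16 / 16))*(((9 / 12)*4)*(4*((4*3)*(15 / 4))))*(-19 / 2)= -101745 / 8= -12718.12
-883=-883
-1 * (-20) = 20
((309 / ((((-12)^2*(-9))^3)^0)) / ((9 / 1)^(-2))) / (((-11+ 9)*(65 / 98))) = -1226421 / 65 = -18868.02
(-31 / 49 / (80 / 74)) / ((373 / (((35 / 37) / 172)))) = -31 / 3592736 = -0.00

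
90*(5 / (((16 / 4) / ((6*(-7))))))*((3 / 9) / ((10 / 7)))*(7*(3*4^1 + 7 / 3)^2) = -3171035 / 2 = -1585517.50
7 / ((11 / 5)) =35 / 11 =3.18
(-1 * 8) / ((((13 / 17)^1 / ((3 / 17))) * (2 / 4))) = -48 / 13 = -3.69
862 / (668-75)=1.45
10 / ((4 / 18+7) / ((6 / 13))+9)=0.41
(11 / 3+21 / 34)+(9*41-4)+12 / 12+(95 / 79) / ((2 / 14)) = 3051581 / 8058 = 378.70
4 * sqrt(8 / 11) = 3.41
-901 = -901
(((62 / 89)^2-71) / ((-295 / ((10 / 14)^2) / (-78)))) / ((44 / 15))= -148522725 / 45799222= -3.24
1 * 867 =867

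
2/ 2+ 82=83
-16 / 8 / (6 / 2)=-2 / 3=-0.67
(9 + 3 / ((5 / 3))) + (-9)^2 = 459 / 5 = 91.80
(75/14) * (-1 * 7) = -75/2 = -37.50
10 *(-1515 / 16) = -7575 / 8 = -946.88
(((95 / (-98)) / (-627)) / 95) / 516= 1 / 31706136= 0.00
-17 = -17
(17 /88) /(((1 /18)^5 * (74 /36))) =72275976 /407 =177582.25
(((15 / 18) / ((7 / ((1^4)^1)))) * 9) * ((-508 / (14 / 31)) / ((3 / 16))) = -314960 / 49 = -6427.76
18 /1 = 18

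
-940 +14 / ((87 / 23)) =-81458 / 87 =-936.30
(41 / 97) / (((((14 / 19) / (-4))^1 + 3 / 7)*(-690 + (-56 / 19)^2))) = -1968533 / 775369985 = -0.00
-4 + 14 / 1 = 10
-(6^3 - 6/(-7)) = -1518/7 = -216.86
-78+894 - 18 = 798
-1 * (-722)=722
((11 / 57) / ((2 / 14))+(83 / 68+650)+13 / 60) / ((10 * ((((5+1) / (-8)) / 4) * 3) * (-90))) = 12651034 / 9811125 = 1.29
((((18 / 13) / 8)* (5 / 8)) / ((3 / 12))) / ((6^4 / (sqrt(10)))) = 5* sqrt(10) / 14976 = 0.00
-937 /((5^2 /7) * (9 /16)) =-466.42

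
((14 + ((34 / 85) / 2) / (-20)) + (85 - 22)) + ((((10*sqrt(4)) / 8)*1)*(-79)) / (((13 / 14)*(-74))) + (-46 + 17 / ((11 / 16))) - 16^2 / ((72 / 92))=-1278663569 / 4761900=-268.52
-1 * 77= -77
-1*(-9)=9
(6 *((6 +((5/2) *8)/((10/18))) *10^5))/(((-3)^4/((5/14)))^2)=489.91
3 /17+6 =6.18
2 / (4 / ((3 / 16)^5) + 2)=243 / 2097395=0.00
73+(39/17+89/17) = 1369/17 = 80.53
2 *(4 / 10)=4 / 5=0.80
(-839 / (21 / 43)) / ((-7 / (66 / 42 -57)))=-13997876 / 1029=-13603.38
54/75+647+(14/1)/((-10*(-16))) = 259123/400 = 647.81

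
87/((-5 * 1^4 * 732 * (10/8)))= -29/1525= -0.02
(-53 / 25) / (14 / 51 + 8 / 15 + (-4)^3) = 2703 / 80570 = 0.03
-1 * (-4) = 4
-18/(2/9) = -81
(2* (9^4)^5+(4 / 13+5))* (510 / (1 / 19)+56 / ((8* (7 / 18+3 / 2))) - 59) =51773904664012293587512050 / 221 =234271061828109925735348.60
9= 9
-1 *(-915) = 915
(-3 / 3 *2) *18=-36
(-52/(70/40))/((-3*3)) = 208/63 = 3.30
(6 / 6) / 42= 1 / 42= 0.02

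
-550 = -550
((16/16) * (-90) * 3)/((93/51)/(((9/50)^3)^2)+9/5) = -12196570950/2421956310473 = -0.01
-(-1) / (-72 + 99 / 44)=-4 / 279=-0.01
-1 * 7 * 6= -42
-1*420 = -420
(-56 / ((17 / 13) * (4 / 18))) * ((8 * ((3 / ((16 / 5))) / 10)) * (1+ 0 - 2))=2457 / 17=144.53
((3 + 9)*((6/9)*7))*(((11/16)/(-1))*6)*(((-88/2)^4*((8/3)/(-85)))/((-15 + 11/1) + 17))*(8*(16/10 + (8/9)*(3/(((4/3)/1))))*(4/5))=48140612.86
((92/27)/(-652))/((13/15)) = -115/19071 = -0.01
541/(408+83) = 541/491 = 1.10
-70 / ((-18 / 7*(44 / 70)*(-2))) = -8575 / 396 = -21.65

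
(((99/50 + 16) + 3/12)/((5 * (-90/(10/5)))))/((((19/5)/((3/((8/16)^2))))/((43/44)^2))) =-0.24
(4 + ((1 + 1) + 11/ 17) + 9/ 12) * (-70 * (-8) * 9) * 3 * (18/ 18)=1901340/ 17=111843.53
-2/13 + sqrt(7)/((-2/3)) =-3 * sqrt(7)/2 - 2/13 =-4.12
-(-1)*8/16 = 1/2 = 0.50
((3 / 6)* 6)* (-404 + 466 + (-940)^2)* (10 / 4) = 6627465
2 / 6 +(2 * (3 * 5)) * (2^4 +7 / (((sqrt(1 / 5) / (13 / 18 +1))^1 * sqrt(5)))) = 842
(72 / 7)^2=5184 / 49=105.80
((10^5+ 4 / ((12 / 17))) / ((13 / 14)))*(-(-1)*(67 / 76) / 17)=140707973 / 25194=5584.98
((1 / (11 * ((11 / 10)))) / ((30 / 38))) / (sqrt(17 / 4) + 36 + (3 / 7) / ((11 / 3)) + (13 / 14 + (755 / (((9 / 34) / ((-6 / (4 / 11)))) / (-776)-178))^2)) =3413486332251867681749674342445295 / 1792096668070093659855597765412934402-8457591784794971256397952831299 * sqrt(17) / 488753636746389179960617572385345746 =0.00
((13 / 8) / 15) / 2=13 / 240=0.05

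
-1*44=-44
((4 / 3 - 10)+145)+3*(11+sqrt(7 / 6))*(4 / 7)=2*sqrt(42) / 7+3259 / 21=157.04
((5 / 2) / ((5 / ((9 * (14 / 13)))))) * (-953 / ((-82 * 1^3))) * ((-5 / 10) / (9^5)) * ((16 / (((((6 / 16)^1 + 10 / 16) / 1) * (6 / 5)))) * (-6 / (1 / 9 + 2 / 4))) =0.06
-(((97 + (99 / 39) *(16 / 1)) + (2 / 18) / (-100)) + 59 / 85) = -27509539 / 198900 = -138.31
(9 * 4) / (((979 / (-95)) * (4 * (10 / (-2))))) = 171 / 979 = 0.17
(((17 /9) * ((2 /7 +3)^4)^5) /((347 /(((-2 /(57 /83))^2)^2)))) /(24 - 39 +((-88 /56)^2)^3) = 11076638908811817360798968394640782856 /76309789471968769853004351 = 145153577089.62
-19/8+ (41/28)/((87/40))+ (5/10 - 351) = -1715927/4872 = -352.20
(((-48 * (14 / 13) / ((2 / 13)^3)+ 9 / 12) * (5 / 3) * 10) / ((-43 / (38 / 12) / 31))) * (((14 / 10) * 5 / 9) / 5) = 14451115 / 172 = 84018.11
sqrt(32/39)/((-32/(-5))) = 5*sqrt(78)/312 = 0.14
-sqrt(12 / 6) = -sqrt(2) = -1.41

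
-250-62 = -312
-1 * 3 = -3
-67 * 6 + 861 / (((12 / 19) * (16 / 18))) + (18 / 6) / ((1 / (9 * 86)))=110517 / 32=3453.66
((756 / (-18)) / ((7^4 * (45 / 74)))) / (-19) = 148 / 97755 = 0.00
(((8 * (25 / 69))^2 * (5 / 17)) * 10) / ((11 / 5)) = 10000000 / 890307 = 11.23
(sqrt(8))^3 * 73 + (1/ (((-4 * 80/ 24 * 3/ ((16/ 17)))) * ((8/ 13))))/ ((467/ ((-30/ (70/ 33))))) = 1287/ 1111460 + 1168 * sqrt(2) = 1651.80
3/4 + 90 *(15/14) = 97.18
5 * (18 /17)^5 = 9447840 /1419857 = 6.65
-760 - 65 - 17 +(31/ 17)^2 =-838.67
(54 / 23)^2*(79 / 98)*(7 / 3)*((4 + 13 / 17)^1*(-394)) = -1225306116 / 62951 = -19464.44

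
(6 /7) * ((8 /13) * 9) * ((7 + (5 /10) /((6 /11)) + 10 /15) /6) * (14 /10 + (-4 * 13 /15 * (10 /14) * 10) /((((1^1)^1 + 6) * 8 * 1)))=145024 /22295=6.50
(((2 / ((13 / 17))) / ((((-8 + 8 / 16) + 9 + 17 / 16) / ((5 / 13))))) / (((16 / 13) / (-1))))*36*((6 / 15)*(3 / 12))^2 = -306 / 2665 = -0.11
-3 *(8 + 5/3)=-29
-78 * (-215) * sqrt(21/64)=8385 * sqrt(21)/4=9606.22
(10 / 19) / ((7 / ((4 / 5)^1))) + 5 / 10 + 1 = 415 / 266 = 1.56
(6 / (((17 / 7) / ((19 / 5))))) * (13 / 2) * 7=427.16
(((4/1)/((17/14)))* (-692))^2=1501717504/289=5196254.34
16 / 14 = 8 / 7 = 1.14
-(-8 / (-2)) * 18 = -72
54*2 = 108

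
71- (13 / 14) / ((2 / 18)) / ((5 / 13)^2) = 5077 / 350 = 14.51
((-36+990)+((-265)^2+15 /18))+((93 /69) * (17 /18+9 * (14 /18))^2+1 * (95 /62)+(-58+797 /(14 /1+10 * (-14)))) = 115139788249 /1617084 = 71202.11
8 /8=1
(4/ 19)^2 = 16/ 361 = 0.04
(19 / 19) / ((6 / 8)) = 4 / 3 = 1.33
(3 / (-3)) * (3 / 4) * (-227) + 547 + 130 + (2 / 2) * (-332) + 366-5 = 3505 / 4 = 876.25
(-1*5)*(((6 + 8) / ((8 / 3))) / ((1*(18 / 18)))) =-105 / 4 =-26.25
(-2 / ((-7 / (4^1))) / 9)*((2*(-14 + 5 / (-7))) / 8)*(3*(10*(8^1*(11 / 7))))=-181280 / 1029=-176.17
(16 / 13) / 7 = 16 / 91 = 0.18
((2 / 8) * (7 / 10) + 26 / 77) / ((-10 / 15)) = -4737 / 6160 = -0.77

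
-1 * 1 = -1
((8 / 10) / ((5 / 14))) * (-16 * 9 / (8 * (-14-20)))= 504 / 425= 1.19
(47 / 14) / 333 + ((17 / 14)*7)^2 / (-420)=-30199 / 186480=-0.16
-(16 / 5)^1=-16 / 5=-3.20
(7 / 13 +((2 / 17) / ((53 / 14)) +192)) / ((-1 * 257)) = -2255567 / 3010241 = -0.75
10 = 10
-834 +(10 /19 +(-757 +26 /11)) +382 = -1206.11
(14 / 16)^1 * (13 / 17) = 91 / 136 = 0.67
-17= -17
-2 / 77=-0.03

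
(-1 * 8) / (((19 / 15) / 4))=-480 / 19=-25.26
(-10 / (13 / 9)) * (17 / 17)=-90 / 13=-6.92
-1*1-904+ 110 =-795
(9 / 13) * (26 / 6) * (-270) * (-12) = 9720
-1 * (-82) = 82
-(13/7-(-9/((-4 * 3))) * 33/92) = -1.59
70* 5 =350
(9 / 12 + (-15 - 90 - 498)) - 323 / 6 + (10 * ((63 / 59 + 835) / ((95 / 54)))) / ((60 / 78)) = 371410907 / 67260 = 5522.02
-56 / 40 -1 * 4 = -5.40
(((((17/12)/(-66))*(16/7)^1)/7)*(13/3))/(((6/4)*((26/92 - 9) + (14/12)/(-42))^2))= -575552/2173914743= -0.00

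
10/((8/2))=5/2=2.50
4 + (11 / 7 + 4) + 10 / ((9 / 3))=12.90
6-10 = -4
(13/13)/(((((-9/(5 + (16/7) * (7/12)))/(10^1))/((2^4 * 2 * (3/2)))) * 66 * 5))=-304/297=-1.02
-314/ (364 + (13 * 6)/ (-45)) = -2355/ 2717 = -0.87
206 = 206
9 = 9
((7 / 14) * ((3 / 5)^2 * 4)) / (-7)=-18 / 175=-0.10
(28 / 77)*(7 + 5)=48 / 11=4.36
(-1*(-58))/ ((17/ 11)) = 638/ 17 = 37.53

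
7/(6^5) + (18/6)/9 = 2599/7776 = 0.33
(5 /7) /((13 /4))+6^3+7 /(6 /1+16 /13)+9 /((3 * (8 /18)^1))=3831129 /17108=223.94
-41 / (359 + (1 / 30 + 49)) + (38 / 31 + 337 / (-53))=-105249243 / 20111963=-5.23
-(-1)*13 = 13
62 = 62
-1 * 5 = -5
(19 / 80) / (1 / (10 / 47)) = 19 / 376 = 0.05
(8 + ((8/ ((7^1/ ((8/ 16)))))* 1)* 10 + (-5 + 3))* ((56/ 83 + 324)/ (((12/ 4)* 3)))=2209736/ 5229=422.59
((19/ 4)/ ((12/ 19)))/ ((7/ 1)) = 361/ 336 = 1.07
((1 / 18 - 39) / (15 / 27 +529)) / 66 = -701 / 629112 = -0.00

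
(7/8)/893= 7/7144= 0.00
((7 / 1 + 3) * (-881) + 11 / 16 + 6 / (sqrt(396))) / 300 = -46983 / 1600 + sqrt(11) / 3300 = -29.36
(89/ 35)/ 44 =89/ 1540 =0.06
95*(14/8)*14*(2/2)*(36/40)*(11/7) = 13167/4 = 3291.75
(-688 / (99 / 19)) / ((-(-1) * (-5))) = 13072 / 495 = 26.41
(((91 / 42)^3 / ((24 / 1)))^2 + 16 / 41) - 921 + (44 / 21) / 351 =-920.42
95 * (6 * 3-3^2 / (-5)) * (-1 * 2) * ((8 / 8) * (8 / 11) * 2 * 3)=-16416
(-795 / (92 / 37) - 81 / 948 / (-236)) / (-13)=548412639 / 22298224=24.59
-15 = -15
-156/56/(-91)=0.03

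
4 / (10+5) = 4 / 15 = 0.27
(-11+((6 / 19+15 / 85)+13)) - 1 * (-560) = 181685 / 323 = 562.49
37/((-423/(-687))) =8473/141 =60.09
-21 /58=-0.36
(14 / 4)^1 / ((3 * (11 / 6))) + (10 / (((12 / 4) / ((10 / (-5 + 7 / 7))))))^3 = -171686 / 297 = -578.07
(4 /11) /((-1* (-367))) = 4 /4037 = 0.00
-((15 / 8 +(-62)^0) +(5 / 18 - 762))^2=-2985201769 / 5184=-575849.11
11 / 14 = 0.79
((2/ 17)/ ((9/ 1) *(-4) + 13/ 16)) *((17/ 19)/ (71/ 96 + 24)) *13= -39936/ 25405375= -0.00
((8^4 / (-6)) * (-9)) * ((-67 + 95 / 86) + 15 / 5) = -16616448 / 43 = -386429.02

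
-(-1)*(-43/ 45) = -43/ 45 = -0.96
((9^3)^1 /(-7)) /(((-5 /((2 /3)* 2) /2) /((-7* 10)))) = -3888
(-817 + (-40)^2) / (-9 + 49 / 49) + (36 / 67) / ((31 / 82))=-1602675 / 16616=-96.45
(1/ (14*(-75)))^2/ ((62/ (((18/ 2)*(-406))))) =-29/ 542500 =-0.00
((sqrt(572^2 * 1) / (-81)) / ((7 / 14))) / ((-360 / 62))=8866 / 3645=2.43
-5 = -5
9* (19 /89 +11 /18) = 1321 /178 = 7.42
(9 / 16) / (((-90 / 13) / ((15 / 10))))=-39 / 320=-0.12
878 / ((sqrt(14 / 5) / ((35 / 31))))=2195 * sqrt(70) / 31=592.41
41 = 41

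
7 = 7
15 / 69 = 5 / 23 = 0.22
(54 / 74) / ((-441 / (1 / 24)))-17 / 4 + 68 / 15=61627 / 217560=0.28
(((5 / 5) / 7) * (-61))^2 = 3721 / 49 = 75.94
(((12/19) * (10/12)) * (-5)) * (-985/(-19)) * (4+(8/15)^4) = -81398824/146205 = -556.74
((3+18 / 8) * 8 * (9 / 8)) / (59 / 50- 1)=525 / 2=262.50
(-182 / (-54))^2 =8281 / 729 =11.36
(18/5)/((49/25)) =90/49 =1.84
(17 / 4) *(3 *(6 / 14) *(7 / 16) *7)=1071 / 64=16.73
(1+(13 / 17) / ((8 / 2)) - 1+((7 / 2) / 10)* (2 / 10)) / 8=0.03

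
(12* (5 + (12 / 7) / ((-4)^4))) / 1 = 6729 / 112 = 60.08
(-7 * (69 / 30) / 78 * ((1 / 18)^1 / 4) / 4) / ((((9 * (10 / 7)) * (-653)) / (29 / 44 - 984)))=-48761909 / 580892083200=-0.00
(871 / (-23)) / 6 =-6.31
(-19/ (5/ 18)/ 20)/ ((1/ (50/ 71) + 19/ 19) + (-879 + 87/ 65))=2223/ 568907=0.00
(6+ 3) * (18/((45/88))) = 316.80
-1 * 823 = -823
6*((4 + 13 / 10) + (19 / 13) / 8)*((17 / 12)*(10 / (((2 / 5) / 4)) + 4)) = 48467 / 10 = 4846.70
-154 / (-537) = 154 / 537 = 0.29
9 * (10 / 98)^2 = 225 / 2401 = 0.09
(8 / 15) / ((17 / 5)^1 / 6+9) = 16 / 287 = 0.06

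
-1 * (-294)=294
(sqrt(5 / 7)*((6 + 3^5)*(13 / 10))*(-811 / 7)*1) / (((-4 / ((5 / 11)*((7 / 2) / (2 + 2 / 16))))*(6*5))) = 875069*sqrt(35) / 26180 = 197.75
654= 654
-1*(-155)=155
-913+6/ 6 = -912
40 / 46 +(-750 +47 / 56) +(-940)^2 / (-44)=-295120989 / 14168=-20830.11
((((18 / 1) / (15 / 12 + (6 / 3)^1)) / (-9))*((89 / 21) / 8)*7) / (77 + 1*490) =-89 / 22113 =-0.00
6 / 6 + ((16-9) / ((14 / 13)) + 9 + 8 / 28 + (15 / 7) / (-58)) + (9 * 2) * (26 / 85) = 384004 / 17255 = 22.25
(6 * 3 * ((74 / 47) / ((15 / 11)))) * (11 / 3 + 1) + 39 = 31957 / 235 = 135.99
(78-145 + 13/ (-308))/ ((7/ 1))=-20649/ 2156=-9.58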